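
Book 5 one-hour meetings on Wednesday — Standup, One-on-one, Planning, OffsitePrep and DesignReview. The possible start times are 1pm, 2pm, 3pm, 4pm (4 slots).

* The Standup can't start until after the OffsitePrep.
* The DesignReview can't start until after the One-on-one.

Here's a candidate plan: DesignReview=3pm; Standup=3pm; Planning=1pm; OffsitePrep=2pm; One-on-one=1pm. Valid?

The Standup can't start until after the OffsitePrep — holds.
The DesignReview can't start until after the One-on-one — holds.

Valid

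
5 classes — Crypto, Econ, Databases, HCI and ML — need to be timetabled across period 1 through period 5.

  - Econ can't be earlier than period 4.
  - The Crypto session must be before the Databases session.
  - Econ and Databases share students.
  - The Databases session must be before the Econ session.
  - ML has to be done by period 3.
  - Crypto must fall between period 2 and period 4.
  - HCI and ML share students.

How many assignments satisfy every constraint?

Splitting on Crypto: it can be period 2 (36), period 3 (12). Listing each branch's schedules as (Econ, Databases, HCI, ML) by period number:
Crypto=period 2: (4,3,1,2) (4,3,1,3) (4,3,2,1) (4,3,2,3) (4,3,3,1) (4,3,3,2) (4,3,4,1) (4,3,4,2) (4,3,4,3) (4,3,5,1) (4,3,5,2) (4,3,5,3) (5,3,1,2) (5,3,1,3) (5,3,2,1) (5,3,2,3) (5,3,3,1) (5,3,3,2) (5,3,4,1) (5,3,4,2) (5,3,4,3) (5,3,5,1) (5,3,5,2) (5,3,5,3) (5,4,1,2) (5,4,1,3) (5,4,2,1) (5,4,2,3) (5,4,3,1) (5,4,3,2) (5,4,4,1) (5,4,4,2) (5,4,4,3) (5,4,5,1) (5,4,5,2) (5,4,5,3) — 36.
Crypto=period 3: (5,4,1,2) (5,4,1,3) (5,4,2,1) (5,4,2,3) (5,4,3,1) (5,4,3,2) (5,4,4,1) (5,4,4,2) (5,4,4,3) (5,4,5,1) (5,4,5,2) (5,4,5,3) — 12.
Summing: 36 + 12 = 48.

48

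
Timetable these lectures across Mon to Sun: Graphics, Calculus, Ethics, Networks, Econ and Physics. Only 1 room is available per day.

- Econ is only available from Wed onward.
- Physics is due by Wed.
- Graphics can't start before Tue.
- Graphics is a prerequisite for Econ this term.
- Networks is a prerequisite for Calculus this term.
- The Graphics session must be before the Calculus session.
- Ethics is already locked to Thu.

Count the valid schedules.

Splitting on Graphics: it can be Tue (21), Wed (18), Fri (12). Listing each branch's schedules as (Calculus, Ethics, Networks, Econ, Physics):
Graphics=Tue: (Fri,Thu,Mon,Sat,Wed) (Fri,Thu,Mon,Sun,Wed) (Fri,Thu,Wed,Sat,Mon) (Fri,Thu,Wed,Sun,Mon) (Sat,Thu,Mon,Fri,Wed) (Sat,Thu,Mon,Sun,Wed) (Sat,Thu,Wed,Fri,Mon) (Sat,Thu,Wed,Sun,Mon) (Sat,Thu,Fri,Wed,Mon) (Sat,Thu,Fri,Sun,Mon) (Sat,Thu,Fri,Sun,Wed) (Sun,Thu,Mon,Fri,Wed) (Sun,Thu,Mon,Sat,Wed) (Sun,Thu,Wed,Fri,Mon) (Sun,Thu,Wed,Sat,Mon) (Sun,Thu,Fri,Wed,Mon) (Sun,Thu,Fri,Sat,Mon) (Sun,Thu,Fri,Sat,Wed) (Sun,Thu,Sat,Wed,Mon) (Sun,Thu,Sat,Fri,Mon) (Sun,Thu,Sat,Fri,Wed) — 21.
Graphics=Wed: (Fri,Thu,Mon,Sat,Tue) (Fri,Thu,Mon,Sun,Tue) (Fri,Thu,Tue,Sat,Mon) (Fri,Thu,Tue,Sun,Mon) (Sat,Thu,Mon,Fri,Tue) (Sat,Thu,Mon,Sun,Tue) (Sat,Thu,Tue,Fri,Mon) (Sat,Thu,Tue,Sun,Mon) (Sat,Thu,Fri,Sun,Mon) (Sat,Thu,Fri,Sun,Tue) (Sun,Thu,Mon,Fri,Tue) (Sun,Thu,Mon,Sat,Tue) (Sun,Thu,Tue,Fri,Mon) (Sun,Thu,Tue,Sat,Mon) (Sun,Thu,Fri,Sat,Mon) (Sun,Thu,Fri,Sat,Tue) (Sun,Thu,Sat,Fri,Mon) (Sun,Thu,Sat,Fri,Tue) — 18.
Graphics=Fri: (Sat,Thu,Mon,Sun,Tue) (Sat,Thu,Mon,Sun,Wed) (Sat,Thu,Tue,Sun,Mon) (Sat,Thu,Tue,Sun,Wed) (Sat,Thu,Wed,Sun,Mon) (Sat,Thu,Wed,Sun,Tue) (Sun,Thu,Mon,Sat,Tue) (Sun,Thu,Mon,Sat,Wed) (Sun,Thu,Tue,Sat,Mon) (Sun,Thu,Tue,Sat,Wed) (Sun,Thu,Wed,Sat,Mon) (Sun,Thu,Wed,Sat,Tue) — 12.
Summing: 21 + 18 + 12 = 51.

51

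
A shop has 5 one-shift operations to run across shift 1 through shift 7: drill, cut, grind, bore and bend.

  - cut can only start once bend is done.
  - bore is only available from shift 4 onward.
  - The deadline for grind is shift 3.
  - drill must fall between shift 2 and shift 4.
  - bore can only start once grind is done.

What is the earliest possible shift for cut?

shift 2

Precedence pushes cut to at least shift 2.
cut at shift 2 is achievable: bore in shift 4; drill in shift 2; bend in shift 1; grind in shift 1; cut in shift 2.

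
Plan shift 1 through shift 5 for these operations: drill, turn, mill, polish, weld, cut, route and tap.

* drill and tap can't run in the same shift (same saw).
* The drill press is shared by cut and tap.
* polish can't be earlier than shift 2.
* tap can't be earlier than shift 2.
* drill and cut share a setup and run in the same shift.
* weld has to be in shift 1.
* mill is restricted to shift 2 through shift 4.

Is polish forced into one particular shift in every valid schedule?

No

polish can be shift 2 (e.g. weld in shift 1; polish in shift 2; route in shift 1; turn in shift 1; cut in shift 1; tap in shift 2; drill in shift 1; mill in shift 2) or shift 3 (e.g. route -> shift 1; cut -> shift 1; tap -> shift 2; drill -> shift 1; weld -> shift 1; turn -> shift 1; polish -> shift 3; mill -> shift 2).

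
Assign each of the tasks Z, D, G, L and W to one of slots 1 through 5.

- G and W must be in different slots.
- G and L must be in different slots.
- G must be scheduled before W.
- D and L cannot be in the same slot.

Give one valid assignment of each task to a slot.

L -> 2, G -> 1, Z -> 1, W -> 2, D -> 1

Checking: G(1) before W(2); G(1) != W(2); G(1) != L(2); D(1) != L(2).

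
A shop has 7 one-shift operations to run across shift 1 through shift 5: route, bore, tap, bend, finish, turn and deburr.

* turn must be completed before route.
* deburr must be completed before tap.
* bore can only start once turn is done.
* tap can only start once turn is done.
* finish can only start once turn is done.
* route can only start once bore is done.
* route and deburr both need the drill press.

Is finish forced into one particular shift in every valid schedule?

No

finish can be shift 2 (e.g. bend=shift 1, route=shift 3, deburr=shift 1, bore=shift 2, turn=shift 1, tap=shift 2, finish=shift 2) or shift 3 (e.g. deburr=shift 1; bore=shift 2; tap=shift 2; finish=shift 3; route=shift 3; bend=shift 1; turn=shift 1).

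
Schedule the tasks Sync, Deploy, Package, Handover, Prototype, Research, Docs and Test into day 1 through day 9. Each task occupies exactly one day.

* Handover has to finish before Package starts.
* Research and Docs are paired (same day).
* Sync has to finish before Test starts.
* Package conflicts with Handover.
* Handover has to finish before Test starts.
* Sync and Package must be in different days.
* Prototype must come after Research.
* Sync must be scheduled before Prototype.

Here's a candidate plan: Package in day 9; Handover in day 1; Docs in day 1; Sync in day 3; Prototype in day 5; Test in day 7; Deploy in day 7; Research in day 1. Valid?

Package conflicts with Handover — holds.
Sync has to finish before Test starts — holds.
Prototype must come after Research — holds.
Sync must be scheduled before Prototype — holds.
Handover has to finish before Test starts — holds.
Research and Docs are paired (same day) — holds.
Sync and Package must be in different days — holds.
Handover has to finish before Package starts — holds.

Valid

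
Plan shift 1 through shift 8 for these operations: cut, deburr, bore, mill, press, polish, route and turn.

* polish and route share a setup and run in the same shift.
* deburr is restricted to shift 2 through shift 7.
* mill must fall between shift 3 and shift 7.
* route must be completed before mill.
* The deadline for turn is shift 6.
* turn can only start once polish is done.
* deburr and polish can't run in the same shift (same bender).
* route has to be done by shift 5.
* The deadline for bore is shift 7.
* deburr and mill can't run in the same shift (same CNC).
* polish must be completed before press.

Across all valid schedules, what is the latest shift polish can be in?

Downstream work caps polish at shift 5.
polish at shift 5 is achievable: polish -> shift 5; turn -> shift 6; bore -> shift 1; mill -> shift 6; route -> shift 5; press -> shift 6; cut -> shift 1; deburr -> shift 2.

shift 5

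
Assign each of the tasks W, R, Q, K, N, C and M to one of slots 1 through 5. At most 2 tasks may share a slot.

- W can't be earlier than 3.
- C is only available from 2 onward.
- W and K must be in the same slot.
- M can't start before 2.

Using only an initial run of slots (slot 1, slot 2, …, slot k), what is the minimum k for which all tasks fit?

4 slots

With at most 2 per slot and 7 tasks, at least 4 slots are needed.
W can't be placed before 3, so the schedule must run through at least slot 3.
4 works (last occupied slot: 4): for example W=3, K=3, M=2, C=2, N=4, Q=1, R=1.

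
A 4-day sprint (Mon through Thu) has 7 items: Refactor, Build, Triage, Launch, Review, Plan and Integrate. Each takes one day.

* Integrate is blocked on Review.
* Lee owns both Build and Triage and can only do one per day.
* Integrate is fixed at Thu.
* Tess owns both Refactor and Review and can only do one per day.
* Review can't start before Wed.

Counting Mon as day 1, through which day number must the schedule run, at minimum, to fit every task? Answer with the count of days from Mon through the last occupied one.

4

The precedence chain requires at least 2 distinct days.
Integrate can't be placed before Thu — that is day 4 counting from Mon — so the schedule must run through at least 4 days.
4 works (last occupied day: Thu): for example Triage in Tue, Plan in Mon, Launch in Mon, Integrate in Thu, Review in Wed, Build in Mon, Refactor in Mon.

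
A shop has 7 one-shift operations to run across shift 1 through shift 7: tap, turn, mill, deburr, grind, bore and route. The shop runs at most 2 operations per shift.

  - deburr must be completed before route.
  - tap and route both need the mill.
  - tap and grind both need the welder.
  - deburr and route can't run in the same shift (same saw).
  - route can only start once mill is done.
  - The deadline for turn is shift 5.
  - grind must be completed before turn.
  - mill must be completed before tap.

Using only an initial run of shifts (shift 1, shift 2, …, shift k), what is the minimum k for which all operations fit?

The precedence chain requires at least 2 distinct shifts.
With at most 2 per shift and 7 operations, at least 4 shifts are needed.
4 works (last occupied shift: shift 4): for example bore=shift 4; grind=shift 2; route=shift 2; turn=shift 3; tap=shift 3; mill=shift 1; deburr=shift 1.

4 shifts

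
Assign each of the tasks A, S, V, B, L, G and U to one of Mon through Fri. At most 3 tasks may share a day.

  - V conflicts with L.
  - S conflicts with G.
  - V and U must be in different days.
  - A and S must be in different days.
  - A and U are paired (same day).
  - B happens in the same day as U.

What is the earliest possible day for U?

U at Mon is achievable: G -> Wed, S -> Tue, V -> Tue, B -> Mon, U -> Mon, L -> Wed, A -> Mon.

Mon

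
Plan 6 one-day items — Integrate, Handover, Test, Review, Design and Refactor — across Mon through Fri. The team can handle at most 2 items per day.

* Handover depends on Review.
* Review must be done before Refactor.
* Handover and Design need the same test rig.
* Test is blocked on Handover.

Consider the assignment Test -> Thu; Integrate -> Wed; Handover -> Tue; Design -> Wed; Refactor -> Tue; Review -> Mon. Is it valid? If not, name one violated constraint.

Valid

Handover depends on Review — holds.
Handover and Design need the same test rig — holds.
The team can handle at most 2 items per day — holds.
Test is blocked on Handover — holds.
Review must be done before Refactor — holds.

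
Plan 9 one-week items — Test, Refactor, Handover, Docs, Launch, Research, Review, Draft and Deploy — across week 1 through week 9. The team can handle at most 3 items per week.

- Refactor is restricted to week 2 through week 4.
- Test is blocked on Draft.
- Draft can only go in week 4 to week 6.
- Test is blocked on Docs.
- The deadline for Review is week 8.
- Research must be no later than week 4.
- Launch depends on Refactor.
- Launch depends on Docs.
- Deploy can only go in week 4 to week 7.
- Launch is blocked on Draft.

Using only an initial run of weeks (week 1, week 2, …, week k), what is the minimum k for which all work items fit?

The precedence chain requires at least 2 distinct weeks.
With at most 3 per week and 9 work items, at least 3 weeks are needed.
Propagating the time windows through the other constraints, Test can't land before week 5, so the schedule must run through at least week 5.
5 works (last occupied week: week 5): for example Handover=week 1; Draft=week 4; Refactor=week 2; Launch=week 5; Research=week 1; Deploy=week 4; Docs=week 1; Test=week 5; Review=week 2.

5 weeks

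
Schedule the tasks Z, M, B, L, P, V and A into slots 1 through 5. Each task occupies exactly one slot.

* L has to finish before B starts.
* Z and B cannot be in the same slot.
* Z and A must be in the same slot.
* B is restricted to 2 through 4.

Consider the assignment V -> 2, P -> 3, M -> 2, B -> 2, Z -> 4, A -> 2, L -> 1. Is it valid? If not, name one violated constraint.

No — it violates: Z and A must be in the same slot

L has to finish before B starts — holds.
Z and B cannot be in the same slot — holds.
B is restricted to 2 through 4 — holds.
Z and A must be in the same slot — violated.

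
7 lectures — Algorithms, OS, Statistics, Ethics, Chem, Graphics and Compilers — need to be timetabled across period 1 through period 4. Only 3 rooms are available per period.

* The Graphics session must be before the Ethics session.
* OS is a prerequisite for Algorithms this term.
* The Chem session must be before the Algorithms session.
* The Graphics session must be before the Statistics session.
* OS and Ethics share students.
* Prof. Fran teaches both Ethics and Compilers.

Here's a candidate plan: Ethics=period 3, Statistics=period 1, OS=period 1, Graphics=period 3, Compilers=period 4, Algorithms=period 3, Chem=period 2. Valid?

Invalid. The Graphics session must be before the Statistics session.

OS is a prerequisite for Algorithms this term — holds.
Prof. Fran teaches both Ethics and Compilers — holds.
OS and Ethics share students — holds.
Only 3 rooms are available per period — holds.
The Graphics session must be before the Statistics session — violated.
The Chem session must be before the Algorithms session — holds.
The Graphics session must be before the Ethics session — violated.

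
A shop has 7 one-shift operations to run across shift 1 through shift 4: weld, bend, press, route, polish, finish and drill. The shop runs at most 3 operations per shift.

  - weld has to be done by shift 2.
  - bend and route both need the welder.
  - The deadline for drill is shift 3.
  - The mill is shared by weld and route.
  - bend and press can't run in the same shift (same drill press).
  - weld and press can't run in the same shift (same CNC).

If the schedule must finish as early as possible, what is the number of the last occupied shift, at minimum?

shift 3

With at most 3 per shift and 7 operations, at least 3 shifts are needed.
3 works (last occupied shift: shift 3): for example drill=shift 3; press=shift 2; route=shift 2; polish=shift 1; finish=shift 2; bend=shift 1; weld=shift 1.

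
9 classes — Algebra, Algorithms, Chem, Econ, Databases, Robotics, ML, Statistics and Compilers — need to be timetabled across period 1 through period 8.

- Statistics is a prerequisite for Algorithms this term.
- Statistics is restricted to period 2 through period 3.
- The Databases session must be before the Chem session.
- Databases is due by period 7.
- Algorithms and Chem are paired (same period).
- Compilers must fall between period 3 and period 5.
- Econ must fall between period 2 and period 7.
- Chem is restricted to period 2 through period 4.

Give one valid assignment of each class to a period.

Statistics in period 2, Compilers in period 3, Databases in period 1, Algorithms in period 3, Econ in period 2, Robotics in period 1, Algebra in period 1, ML in period 1, Chem in period 3

Checking: Databases(period 1) before Chem(period 3); Statistics(period 2) before Algorithms(period 3); Algorithms = Chem = period 3; Statistics=period 2 in [period 2,period 3]; Chem=period 3 in [period 2,period 4]; Compilers=period 3 in [period 3,period 5]; Econ=period 2 in [period 2,period 7]; Databases=period 1 in [period 1,period 7].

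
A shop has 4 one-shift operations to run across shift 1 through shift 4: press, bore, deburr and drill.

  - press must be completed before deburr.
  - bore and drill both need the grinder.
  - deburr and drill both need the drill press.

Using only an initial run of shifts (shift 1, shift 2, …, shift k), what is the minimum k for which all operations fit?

2

The precedence chain requires at least 2 distinct shifts.
2 works (last occupied shift: shift 2): for example press in shift 1, drill in shift 1, deburr in shift 2, bore in shift 2.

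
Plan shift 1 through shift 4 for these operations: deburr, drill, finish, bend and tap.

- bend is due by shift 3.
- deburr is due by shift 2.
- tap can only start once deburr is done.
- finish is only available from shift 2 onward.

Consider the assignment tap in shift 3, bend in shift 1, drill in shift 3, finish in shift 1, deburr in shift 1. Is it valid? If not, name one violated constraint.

No. finish is only available from shift 2 onward is not satisfied.

tap can only start once deburr is done — holds.
bend is due by shift 3 — holds.
deburr is due by shift 2 — holds.
finish is only available from shift 2 onward — violated.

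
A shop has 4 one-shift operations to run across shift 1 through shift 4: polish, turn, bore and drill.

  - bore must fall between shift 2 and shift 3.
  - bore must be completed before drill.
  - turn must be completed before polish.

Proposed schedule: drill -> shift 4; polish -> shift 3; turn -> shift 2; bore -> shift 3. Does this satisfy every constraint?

bore must be completed before drill — holds.
bore must fall between shift 2 and shift 3 — holds.
turn must be completed before polish — holds.

Yes, all constraints hold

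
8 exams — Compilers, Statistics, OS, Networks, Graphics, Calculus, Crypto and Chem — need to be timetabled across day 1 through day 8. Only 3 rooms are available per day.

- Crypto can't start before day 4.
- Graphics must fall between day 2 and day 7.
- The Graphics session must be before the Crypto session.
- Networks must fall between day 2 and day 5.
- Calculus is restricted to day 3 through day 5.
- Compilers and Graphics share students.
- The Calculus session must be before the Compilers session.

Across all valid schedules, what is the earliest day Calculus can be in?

Calculus is available from day 3; Calculus's own window allows nothing later than day 5.
Calculus at day 3 is achievable: Networks -> day 2; Crypto -> day 4; Calculus -> day 3; Compilers -> day 4; OS -> day 1; Chem -> day 1; Graphics -> day 2; Statistics -> day 1.

day 3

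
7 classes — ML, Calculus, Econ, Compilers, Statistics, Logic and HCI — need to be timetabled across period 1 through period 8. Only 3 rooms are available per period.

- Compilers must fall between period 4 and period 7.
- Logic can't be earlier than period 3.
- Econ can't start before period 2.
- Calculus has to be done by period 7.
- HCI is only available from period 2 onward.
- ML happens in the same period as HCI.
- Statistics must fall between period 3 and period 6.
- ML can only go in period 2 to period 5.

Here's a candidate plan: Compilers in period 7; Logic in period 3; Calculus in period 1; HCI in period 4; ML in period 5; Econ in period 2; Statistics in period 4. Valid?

No. ML happens in the same period as HCI is not satisfied.

ML happens in the same period as HCI — violated.
HCI is only available from period 2 onward — holds.
Compilers must fall between period 4 and period 7 — holds.
Logic can't be earlier than period 3 — holds.
Statistics must fall between period 3 and period 6 — holds.
Econ can't start before period 2 — holds.
ML can only go in period 2 to period 5 — holds.
Only 3 rooms are available per period — holds.
Calculus has to be done by period 7 — holds.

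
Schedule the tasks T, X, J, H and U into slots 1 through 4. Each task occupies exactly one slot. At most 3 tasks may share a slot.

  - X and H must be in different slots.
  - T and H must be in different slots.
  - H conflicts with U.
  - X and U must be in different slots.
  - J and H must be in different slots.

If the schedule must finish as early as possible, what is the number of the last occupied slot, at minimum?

With at most 3 per slot and 5 tasks, at least 2 slots are needed.
Could 2 slots be enough, i.e. nothing placed later than 2? No: X, H and U must all be in different slots (X/H can't share; X/U can't share; H/U can't share), but only 2 slots are available: 3 tasks can't fit in 2 distinct slots.
So 2 slots is not enough.
3 works (last occupied slot: 3): for example X=1; H=2; U=3; T=1; J=1.

3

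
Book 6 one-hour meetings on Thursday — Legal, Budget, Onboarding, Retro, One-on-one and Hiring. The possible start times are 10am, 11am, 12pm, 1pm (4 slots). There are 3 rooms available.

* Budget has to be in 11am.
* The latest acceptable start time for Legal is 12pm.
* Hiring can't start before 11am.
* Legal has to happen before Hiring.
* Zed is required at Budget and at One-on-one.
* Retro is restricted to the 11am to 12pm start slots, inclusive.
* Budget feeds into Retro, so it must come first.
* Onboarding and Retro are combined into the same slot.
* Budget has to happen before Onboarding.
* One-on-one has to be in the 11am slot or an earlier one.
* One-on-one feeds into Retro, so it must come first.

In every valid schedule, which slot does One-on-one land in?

10am

One-on-one's window is 10am–11am.
Budget is fixed at 11am, and One-on-one can't share a slot with Budget.
So One-on-one must be 10am.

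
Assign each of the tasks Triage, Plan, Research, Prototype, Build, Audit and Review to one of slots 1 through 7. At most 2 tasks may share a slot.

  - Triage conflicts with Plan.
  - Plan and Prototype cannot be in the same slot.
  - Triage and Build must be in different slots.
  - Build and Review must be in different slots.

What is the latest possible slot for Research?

7

Research at 7 is achievable: Triage in 1, Audit in 3, Build in 2, Research in 7, Prototype in 1, Review in 3, Plan in 2.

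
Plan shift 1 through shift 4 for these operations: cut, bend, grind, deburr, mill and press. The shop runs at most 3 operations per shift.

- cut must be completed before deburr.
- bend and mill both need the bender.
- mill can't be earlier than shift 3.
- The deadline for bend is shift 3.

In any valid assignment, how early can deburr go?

shift 2

Precedence pushes deburr to at least shift 2.
deburr at shift 2 is achievable: deburr=shift 2, mill=shift 3, bend=shift 1, press=shift 2, grind=shift 1, cut=shift 1.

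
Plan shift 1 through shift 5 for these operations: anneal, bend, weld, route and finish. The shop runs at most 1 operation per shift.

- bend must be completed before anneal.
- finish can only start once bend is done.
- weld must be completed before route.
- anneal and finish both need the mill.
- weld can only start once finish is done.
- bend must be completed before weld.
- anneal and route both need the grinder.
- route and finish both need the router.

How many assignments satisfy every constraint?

Enumerating: anneal=shift 4; route=shift 5; weld=shift 3; finish=shift 2; bend=shift 1 | route -> shift 4; bend -> shift 1; finish -> shift 2; anneal -> shift 5; weld -> shift 3 | bend=shift 1; finish=shift 2; anneal=shift 3; route=shift 5; weld=shift 4 | finish in shift 3; weld in shift 4; bend in shift 1; anneal in shift 2; route in shift 5.

4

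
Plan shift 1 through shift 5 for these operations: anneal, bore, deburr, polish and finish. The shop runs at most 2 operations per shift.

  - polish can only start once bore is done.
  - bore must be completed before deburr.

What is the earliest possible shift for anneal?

anneal at shift 1 is achievable: finish -> shift 3; polish -> shift 2; bore -> shift 1; deburr -> shift 2; anneal -> shift 1.

shift 1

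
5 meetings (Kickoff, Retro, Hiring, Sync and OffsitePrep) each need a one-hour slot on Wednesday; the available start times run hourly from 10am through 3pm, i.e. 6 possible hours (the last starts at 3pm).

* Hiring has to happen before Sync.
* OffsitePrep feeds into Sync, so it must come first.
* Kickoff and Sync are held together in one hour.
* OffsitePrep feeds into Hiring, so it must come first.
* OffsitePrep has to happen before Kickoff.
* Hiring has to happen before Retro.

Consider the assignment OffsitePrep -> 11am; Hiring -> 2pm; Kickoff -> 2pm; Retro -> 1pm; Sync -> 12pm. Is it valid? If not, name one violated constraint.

No — it violates: Hiring has to happen before Sync

Hiring has to happen before Retro — violated.
Kickoff and Sync are held together in one hour — violated.
Hiring has to happen before Sync — violated.
OffsitePrep feeds into Hiring, so it must come first — holds.
OffsitePrep feeds into Sync, so it must come first — holds.
OffsitePrep has to happen before Kickoff — holds.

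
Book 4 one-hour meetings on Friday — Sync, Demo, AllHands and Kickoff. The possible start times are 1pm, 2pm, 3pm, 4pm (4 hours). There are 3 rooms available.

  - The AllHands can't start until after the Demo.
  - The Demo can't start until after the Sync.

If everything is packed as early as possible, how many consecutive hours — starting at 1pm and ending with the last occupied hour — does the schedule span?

3

The precedence chain requires at least 3 distinct hours.
With at most 3 per hour and 4 meetings, at least 2 hours are needed.
3 works (last occupied hour: 3pm): for example Sync=1pm, Demo=2pm, Kickoff=1pm, AllHands=3pm.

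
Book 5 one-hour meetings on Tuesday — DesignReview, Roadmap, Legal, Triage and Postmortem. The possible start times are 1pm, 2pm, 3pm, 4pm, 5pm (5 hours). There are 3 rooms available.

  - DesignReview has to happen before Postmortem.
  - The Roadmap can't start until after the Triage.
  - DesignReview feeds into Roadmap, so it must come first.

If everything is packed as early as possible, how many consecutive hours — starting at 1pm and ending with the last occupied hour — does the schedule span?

2 hours

The precedence chain requires at least 2 distinct hours.
With at most 3 per hour and 5 meetings, at least 2 hours are needed.
2 works (last occupied hour: 2pm): for example Roadmap in 2pm, DesignReview in 1pm, Postmortem in 2pm, Triage in 1pm, Legal in 1pm.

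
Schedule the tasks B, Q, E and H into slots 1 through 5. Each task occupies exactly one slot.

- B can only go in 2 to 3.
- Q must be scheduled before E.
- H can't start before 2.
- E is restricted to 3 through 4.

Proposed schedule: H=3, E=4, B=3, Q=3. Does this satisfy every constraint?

E is restricted to 3 through 4 — holds.
H can't start before 2 — holds.
B can only go in 2 to 3 — holds.
Q must be scheduled before E — holds.

Valid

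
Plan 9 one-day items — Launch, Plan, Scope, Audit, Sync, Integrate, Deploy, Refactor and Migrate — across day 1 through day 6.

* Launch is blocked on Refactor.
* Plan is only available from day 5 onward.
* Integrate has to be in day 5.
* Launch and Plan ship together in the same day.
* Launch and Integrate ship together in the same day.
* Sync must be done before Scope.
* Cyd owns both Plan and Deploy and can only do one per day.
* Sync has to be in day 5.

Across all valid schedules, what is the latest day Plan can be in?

day 5

Plan is available from day 5; Plan must be in the same day as Integrate, which can't be after day 5, so Plan is at most day 5.
Plan at day 5 is achievable: Launch=day 5, Deploy=day 1, Sync=day 5, Plan=day 5, Integrate=day 5, Scope=day 6, Audit=day 1, Refactor=day 1, Migrate=day 1.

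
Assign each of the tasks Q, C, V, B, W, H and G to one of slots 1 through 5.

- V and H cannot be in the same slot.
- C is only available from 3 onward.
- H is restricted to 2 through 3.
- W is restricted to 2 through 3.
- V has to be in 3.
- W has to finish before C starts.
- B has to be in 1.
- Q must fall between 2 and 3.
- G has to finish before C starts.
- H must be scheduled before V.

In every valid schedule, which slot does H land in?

H's window is 2–3.
V is fixed at 3, and H can't share a slot with V.
So H must be 2.

2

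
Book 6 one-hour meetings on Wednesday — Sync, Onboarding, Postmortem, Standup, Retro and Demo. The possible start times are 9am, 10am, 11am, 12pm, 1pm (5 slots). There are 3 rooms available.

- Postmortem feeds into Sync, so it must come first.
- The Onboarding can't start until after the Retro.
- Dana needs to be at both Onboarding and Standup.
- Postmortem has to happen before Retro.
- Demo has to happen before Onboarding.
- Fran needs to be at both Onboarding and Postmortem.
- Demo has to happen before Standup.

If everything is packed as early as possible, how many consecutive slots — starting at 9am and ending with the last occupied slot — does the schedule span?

3 slots

The precedence chain requires at least 3 distinct slots.
With at most 3 per slot and 6 meetings, at least 2 slots are needed.
3 works (last occupied slot: 11am): for example Postmortem in 9am, Retro in 10am, Standup in 10am, Sync in 10am, Onboarding in 11am, Demo in 9am.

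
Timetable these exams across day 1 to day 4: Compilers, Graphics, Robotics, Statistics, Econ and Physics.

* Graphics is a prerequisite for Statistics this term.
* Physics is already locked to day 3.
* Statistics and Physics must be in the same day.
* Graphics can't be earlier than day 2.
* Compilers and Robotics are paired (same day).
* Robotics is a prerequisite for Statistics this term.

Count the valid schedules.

Splitting on Compilers: it can be day 1 (4), day 2 (4). Listing each branch's schedules as (Graphics, Robotics, Statistics, Econ, Physics) by day number:
Compilers=day 1: (2,1,3,1,3) (2,1,3,2,3) (2,1,3,3,3) (2,1,3,4,3) — 4.
Compilers=day 2: (2,2,3,1,3) (2,2,3,2,3) (2,2,3,3,3) (2,2,3,4,3) — 4.
Summing: 4 + 4 = 8.

8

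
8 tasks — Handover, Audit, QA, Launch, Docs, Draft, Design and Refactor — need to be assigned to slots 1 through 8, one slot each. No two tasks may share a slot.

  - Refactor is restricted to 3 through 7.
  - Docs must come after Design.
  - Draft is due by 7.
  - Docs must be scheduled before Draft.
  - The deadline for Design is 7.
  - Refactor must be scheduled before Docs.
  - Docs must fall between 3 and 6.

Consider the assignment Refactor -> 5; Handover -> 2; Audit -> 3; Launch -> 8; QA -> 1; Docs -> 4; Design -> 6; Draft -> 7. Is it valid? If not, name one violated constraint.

No. Docs must come after Design is not satisfied.

Refactor must be scheduled before Docs — violated.
No two tasks may share a slot — holds.
Draft is due by 7 — holds.
The deadline for Design is 7 — holds.
Refactor is restricted to 3 through 7 — holds.
Docs must fall between 3 and 6 — holds.
Docs must be scheduled before Draft — holds.
Docs must come after Design — violated.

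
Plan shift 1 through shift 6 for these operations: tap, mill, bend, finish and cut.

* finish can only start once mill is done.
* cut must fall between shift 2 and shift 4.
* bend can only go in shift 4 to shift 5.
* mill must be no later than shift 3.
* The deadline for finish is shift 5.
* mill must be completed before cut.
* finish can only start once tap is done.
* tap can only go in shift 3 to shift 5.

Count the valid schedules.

36

Splitting on tap: it can be shift 3 (24), shift 4 (12). Listing each branch's schedules as (mill, bend, finish, cut) by shift number:
tap=shift 3: (1,4,4,2) (1,4,4,3) (1,4,4,4) (1,4,5,2) (1,4,5,3) (1,4,5,4) (1,5,4,2) (1,5,4,3) (1,5,4,4) (1,5,5,2) (1,5,5,3) (1,5,5,4) (2,4,4,3) (2,4,4,4) (2,4,5,3) (2,4,5,4) (2,5,4,3) (2,5,4,4) (2,5,5,3) (2,5,5,4) (3,4,4,4) (3,4,5,4) (3,5,4,4) (3,5,5,4) — 24.
tap=shift 4: (1,4,5,2) (1,4,5,3) (1,4,5,4) (1,5,5,2) (1,5,5,3) (1,5,5,4) (2,4,5,3) (2,4,5,4) (2,5,5,3) (2,5,5,4) (3,4,5,4) (3,5,5,4) — 12.
Summing: 24 + 12 = 36.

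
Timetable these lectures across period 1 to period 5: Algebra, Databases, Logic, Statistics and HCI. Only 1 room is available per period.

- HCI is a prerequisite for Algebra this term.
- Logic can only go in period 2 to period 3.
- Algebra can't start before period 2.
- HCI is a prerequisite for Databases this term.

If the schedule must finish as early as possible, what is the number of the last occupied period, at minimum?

The precedence chain requires at least 2 distinct periods.
With at most 1 per period and 5 lectures, at least 5 periods are needed.
5 works (last occupied period: period 5): for example Databases -> period 4; Algebra -> period 3; HCI -> period 1; Logic -> period 2; Statistics -> period 5.

period 5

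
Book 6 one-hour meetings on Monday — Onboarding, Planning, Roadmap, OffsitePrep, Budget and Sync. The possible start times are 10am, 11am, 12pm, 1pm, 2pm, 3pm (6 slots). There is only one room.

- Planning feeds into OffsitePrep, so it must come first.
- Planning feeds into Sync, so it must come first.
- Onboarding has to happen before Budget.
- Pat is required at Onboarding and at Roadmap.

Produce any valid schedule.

Sync -> 2pm; Onboarding -> 11am; Budget -> 1pm; Roadmap -> 3pm; OffsitePrep -> 12pm; Planning -> 10am

Checking: Planning(10am) before OffsitePrep(12pm); Onboarding(11am) before Budget(1pm); Planning(10am) before Sync(2pm); Onboarding(11am) != Roadmap(3pm); max 1 per slot (cap 1).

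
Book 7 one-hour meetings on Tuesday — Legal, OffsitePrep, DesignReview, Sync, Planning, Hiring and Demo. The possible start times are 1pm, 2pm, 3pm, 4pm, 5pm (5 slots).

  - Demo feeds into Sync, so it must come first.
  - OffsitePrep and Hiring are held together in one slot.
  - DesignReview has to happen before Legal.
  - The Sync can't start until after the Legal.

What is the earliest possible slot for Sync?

Precedence pushes Sync to at least 3pm.
Sync at 3pm is achievable: Demo in 1pm, Planning in 1pm, Legal in 2pm, Hiring in 1pm, OffsitePrep in 1pm, DesignReview in 1pm, Sync in 3pm.

3pm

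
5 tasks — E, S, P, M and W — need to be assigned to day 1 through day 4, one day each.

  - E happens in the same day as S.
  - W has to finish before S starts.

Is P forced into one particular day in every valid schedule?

No

P can be day 1 (e.g. S -> day 2; E -> day 2; W -> day 1; M -> day 1; P -> day 1) or day 2 (e.g. E -> day 2, W -> day 1, M -> day 1, P -> day 2, S -> day 2).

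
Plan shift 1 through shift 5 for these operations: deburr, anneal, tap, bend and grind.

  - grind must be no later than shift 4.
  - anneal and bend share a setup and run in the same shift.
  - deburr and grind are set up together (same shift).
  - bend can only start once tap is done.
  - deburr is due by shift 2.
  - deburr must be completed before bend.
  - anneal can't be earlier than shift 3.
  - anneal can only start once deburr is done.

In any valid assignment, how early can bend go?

Bend must be in the same shift as anneal, which can't be before shift 3, so bend is at least shift 3.
bend at shift 3 is achievable: bend=shift 3, grind=shift 1, deburr=shift 1, anneal=shift 3, tap=shift 1.

shift 3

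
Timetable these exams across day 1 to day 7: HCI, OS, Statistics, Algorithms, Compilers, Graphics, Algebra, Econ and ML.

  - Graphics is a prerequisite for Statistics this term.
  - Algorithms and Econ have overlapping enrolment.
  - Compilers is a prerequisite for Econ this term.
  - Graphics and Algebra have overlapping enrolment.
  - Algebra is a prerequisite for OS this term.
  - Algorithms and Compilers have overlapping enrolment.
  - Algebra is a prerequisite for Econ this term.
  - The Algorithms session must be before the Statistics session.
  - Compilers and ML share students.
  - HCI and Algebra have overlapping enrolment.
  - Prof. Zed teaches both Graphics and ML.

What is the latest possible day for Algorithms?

Downstream work caps Algorithms at day 6.
Algorithms at day 6 is achievable: ML=day 3, OS=day 2, Algorithms=day 6, Compilers=day 1, Statistics=day 7, Econ=day 2, Graphics=day 2, HCI=day 2, Algebra=day 1.

day 6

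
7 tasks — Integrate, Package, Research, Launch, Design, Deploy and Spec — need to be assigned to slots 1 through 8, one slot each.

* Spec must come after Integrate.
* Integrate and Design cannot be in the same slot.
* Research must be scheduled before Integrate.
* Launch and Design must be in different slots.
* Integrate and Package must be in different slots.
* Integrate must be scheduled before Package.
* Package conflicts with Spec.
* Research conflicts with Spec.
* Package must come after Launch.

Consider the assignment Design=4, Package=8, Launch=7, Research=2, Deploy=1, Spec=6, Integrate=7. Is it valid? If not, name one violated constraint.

Research conflicts with Spec — holds.
Spec must come after Integrate — violated.
Integrate and Package must be in different slots — holds.
Integrate must be scheduled before Package — holds.
Package conflicts with Spec — holds.
Package must come after Launch — holds.
Research must be scheduled before Integrate — holds.
Launch and Design must be in different slots — holds.
Integrate and Design cannot be in the same slot — holds.

Invalid. Spec must come after Integrate.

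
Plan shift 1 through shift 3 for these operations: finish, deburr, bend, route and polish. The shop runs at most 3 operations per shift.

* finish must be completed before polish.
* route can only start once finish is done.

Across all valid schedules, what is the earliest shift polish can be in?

shift 2

Precedence pushes polish to at least shift 2.
polish at shift 2 is achievable: finish=shift 1, deburr=shift 1, polish=shift 2, route=shift 2, bend=shift 1.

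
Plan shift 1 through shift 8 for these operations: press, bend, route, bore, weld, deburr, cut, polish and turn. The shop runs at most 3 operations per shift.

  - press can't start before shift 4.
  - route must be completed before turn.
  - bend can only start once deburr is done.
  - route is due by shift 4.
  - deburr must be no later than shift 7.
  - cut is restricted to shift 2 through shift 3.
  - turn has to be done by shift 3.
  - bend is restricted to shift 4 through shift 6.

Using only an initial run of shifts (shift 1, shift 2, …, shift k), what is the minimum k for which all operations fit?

4 shifts

The precedence chain requires at least 2 distinct shifts.
With at most 3 per shift and 9 operations, at least 3 shifts are needed.
press can't be placed before shift 4, so the schedule must run through at least shift 4.
4 works (last occupied shift: shift 4): for example bend in shift 4; press in shift 4; bore in shift 1; deburr in shift 1; cut in shift 2; route in shift 1; weld in shift 2; turn in shift 2; polish in shift 3.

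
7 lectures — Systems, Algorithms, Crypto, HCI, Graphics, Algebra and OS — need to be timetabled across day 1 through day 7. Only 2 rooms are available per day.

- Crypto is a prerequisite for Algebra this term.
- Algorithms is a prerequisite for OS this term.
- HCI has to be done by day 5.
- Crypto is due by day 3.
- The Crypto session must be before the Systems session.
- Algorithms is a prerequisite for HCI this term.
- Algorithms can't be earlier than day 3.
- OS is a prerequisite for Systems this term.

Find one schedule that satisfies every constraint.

Crypto -> day 1, Graphics -> day 1, HCI -> day 4, Algorithms -> day 3, OS -> day 4, Algebra -> day 2, Systems -> day 5

Checking: Algorithms(day 3) before OS(day 4); Crypto(day 1) before Systems(day 5); OS(day 4) before Systems(day 5); Algorithms(day 3) before HCI(day 4); Crypto(day 1) before Algebra(day 2); Crypto=day 1 in [day 1,day 3]; Algorithms=day 3 in [day 3,day 7]; HCI=day 4 in [day 1,day 5]; max 2 per day (cap 2).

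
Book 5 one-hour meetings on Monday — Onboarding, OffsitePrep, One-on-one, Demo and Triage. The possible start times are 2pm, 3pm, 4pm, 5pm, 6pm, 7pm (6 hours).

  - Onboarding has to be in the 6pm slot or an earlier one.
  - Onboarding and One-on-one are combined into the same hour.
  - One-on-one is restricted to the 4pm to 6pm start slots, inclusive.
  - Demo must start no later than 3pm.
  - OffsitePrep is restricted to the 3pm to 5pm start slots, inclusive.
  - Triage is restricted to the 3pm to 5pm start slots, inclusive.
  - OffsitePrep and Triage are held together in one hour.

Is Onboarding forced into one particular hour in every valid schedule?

Onboarding can be 4pm (e.g. OffsitePrep=3pm, Triage=3pm, Demo=2pm, One-on-one=4pm, Onboarding=4pm) or 5pm (e.g. Onboarding -> 5pm, Triage -> 3pm, Demo -> 2pm, OffsitePrep -> 3pm, One-on-one -> 5pm).

No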